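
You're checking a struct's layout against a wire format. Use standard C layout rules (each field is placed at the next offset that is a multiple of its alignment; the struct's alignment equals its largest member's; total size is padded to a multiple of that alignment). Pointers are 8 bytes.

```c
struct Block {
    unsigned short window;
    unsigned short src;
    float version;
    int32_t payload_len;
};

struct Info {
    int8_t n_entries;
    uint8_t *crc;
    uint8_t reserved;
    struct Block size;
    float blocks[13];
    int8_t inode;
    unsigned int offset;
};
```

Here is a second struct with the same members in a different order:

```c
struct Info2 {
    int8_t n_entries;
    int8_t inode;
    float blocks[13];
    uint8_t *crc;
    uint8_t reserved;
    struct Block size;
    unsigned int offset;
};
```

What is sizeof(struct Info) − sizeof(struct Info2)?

8

Block: 0..2  window  (2B, 2-aligned); 2..4  src  (2B, 2-aligned); 4..8  version  (4B, 4-aligned); 8..12  payload_len  (4B, 4-aligned); sizeof = 12, alignof = 4
0..1  n_entries  (1B, 1-aligned)
1..8  -- padding (7B)
8..16  crc  (8B, 8-aligned)
16..17  reserved  (1B, 1-aligned)
17..20  -- padding (3B)
20..32  size  (12B, 4-aligned)
32..84  blocks  (52B, 4-aligned)
84..85  inode  (1B, 1-aligned)
85..88  -- padding (3B)
88..92  offset  (4B, 4-aligned)
92..96  -- tail padding (4B)
sizeof = 96, alignof = 8
— Info2 —
0..1  n_entries  (1B, 1-aligned)
1..2  inode  (1B, 1-aligned)
2..4  -- padding (2B)
4..56  blocks  (52B, 4-aligned)
56..64  crc  (8B, 8-aligned)
64..65  reserved  (1B, 1-aligned)
65..68  -- padding (3B)
68..80  size  (12B, 4-aligned)
80..84  offset  (4B, 4-aligned)
84..88  -- tail padding (4B)
sizeof = 88, alignof = 8
96 − 88 = 8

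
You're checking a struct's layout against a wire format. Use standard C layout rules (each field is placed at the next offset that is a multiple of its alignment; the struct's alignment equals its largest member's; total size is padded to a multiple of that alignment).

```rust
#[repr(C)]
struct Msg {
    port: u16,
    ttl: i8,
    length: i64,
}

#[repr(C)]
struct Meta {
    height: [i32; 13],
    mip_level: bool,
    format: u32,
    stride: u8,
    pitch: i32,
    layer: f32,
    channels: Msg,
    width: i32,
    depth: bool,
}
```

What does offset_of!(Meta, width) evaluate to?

88

Msg: 0..2  port  (2B, 2-aligned); 2..3  ttl  (1B, 1-aligned); 3..8  -- padding (5B); 8..16  length  (8B, 8-aligned); sizeof = 16, alignof = 8
0..52  height  (52B, 4-aligned)
52..53  mip_level  (1B, 1-aligned)
53..56  -- padding (3B)
56..60  format  (4B, 4-aligned)
60..61  stride  (1B, 1-aligned)
61..64  -- padding (3B)
64..68  pitch  (4B, 4-aligned)
68..72  layer  (4B, 4-aligned)
72..88  channels  (16B, 8-aligned)
88..92  width  (4B, 4-aligned)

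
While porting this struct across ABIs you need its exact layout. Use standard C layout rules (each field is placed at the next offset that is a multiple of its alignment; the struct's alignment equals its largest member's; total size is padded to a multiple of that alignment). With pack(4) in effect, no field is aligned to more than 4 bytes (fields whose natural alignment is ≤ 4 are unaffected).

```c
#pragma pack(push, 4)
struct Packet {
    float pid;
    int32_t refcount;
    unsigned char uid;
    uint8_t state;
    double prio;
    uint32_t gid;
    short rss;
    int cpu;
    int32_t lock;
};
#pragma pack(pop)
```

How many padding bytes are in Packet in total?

4

0..4  pid  (4B, 4-aligned)
4..8  refcount  (4B, 4-aligned)
8..9  uid  (1B, 1-aligned)
9..10  state  (1B, 1-aligned)
10..12  -- padding (2B)
12..20  prio  (8B, 4-aligned)
20..24  gid  (4B, 4-aligned)
24..26  rss  (2B, 2-aligned)
26..28  -- padding (2B)
28..32  cpu  (4B, 4-aligned)
32..36  lock  (4B, 4-aligned)
sizeof = 36, alignof = 4
data bytes 32, size 36 → padding 4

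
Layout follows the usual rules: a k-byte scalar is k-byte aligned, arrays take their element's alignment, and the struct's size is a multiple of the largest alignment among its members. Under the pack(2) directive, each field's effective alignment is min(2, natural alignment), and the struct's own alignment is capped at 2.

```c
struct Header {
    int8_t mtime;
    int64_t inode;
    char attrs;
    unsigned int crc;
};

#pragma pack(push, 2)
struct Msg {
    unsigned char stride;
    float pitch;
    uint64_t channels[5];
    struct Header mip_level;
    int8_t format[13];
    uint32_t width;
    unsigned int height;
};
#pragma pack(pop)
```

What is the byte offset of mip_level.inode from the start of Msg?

Header: mtime at 0 (size 1, align 1) → ends 1; pad 7 to align 8 for inode; inode at 8 (size 8, align 8) → ends 16; attrs at 16 (size 1, align 1) → ends 17; pad 3 to align 4 for crc; crc at 20 (size 4, align 4) → ends 24; total 24 bytes, alignment 8
stride at 0 (size 1, align 1) → ends 1
pad 1 to align 2 for pitch
pitch at 2 (size 4, align 2) → ends 6
channels at 6 (size 40, align 2) → ends 46
mip_level at 46 (size 24, align 2) → ends 70
within Header: inode at 8
46 + 8 = 54

54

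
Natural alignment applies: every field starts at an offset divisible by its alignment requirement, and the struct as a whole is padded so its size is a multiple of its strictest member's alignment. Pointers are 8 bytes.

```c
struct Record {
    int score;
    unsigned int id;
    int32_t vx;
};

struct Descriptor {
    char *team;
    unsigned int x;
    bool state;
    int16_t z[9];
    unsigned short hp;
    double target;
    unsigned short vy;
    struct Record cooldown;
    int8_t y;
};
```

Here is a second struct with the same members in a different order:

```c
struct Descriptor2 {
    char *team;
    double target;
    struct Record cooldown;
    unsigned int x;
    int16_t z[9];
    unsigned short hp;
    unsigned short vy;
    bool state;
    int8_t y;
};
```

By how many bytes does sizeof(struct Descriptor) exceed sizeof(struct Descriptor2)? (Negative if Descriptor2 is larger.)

16

Record: score at 0 (size 4, align 4) → ends 4; id at 4 (size 4, align 4) → ends 8; vx at 8 (size 4, align 4) → ends 12; total 12 bytes, alignment 4
team at 0 (size 8, align 8) → ends 8
x at 8 (size 4, align 4) → ends 12
state at 12 (size 1, align 1) → ends 13
pad 1 to align 2 for z
z at 14 (size 18, align 2) → ends 32
hp at 32 (size 2, align 2) → ends 34
pad 6 to align 8 for target
target at 40 (size 8, align 8) → ends 48
vy at 48 (size 2, align 2) → ends 50
pad 2 to align 4 for cooldown
cooldown at 52 (size 12, align 4) → ends 64
y at 64 (size 1, align 1) → ends 65
tail pad 7 to reach multiple of 8
total 72 bytes, alignment 8
— Descriptor2 —
team at 0 (size 8, align 8) → ends 8
target at 8 (size 8, align 8) → ends 16
cooldown at 16 (size 12, align 4) → ends 28
x at 28 (size 4, align 4) → ends 32
z at 32 (size 18, align 2) → ends 50
hp at 50 (size 2, align 2) → ends 52
vy at 52 (size 2, align 2) → ends 54
state at 54 (size 1, align 1) → ends 55
y at 55 (size 1, align 1) → ends 56
total 56 bytes, alignment 8
72 − 56 = 16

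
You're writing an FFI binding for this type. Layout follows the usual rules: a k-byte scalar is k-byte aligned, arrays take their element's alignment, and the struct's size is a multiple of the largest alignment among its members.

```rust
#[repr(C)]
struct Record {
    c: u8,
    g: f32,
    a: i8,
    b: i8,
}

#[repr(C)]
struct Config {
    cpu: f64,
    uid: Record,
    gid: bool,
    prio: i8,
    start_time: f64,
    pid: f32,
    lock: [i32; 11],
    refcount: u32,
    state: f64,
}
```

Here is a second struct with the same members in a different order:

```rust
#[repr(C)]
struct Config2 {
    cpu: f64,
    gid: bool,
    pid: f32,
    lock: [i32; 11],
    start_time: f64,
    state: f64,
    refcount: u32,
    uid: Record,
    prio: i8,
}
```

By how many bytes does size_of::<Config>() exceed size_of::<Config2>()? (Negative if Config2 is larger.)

Record: @0: c [1B, align 1] → 1; +3 pad (align 4); @4: g [4B, align 4] → 8; @8: a [1B, align 1] → 9; @9: b [1B, align 1] → 10; +2 tail pad (align 4); size 12, align 4
@0: cpu [8B, align 8] → 8
@8: uid [12B, align 4] → 20
@20: gid [1B, align 1] → 21
@21: prio [1B, align 1] → 22
+2 pad (align 8)
@24: start_time [8B, align 8] → 32
@32: pid [4B, align 4] → 36
@36: lock [44B, align 4] → 80
@80: refcount [4B, align 4] → 84
+4 pad (align 8)
@88: state [8B, align 8] → 96
size 96, align 8
— Config2 —
@0: cpu [8B, align 8] → 8
@8: gid [1B, align 1] → 9
+3 pad (align 4)
@12: pid [4B, align 4] → 16
@16: lock [44B, align 4] → 60
+4 pad (align 8)
@64: start_time [8B, align 8] → 72
@72: state [8B, align 8] → 80
@80: refcount [4B, align 4] → 84
@84: uid [12B, align 4] → 96
@96: prio [1B, align 1] → 97
+7 tail pad (align 8)
size 104, align 8
96 − 104 = -8

-8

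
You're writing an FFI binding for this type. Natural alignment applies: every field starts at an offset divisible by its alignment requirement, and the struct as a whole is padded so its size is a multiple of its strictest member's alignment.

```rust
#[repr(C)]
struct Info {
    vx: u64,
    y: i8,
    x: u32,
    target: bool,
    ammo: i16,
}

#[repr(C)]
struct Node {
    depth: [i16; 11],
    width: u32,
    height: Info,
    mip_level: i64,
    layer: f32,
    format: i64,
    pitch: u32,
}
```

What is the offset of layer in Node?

64

Info: 0..8  vx  (8B, 8-aligned); 8..9  y  (1B, 1-aligned); 9..12  -- padding (3B); 12..16  x  (4B, 4-aligned); 16..17  target  (1B, 1-aligned); 17..18  -- padding (1B); 18..20  ammo  (2B, 2-aligned); 20..24  -- tail padding (4B); sizeof = 24, alignof = 8
0..22  depth  (22B, 2-aligned)
22..24  -- padding (2B)
24..28  width  (4B, 4-aligned)
28..32  -- padding (4B)
32..56  height  (24B, 8-aligned)
56..64  mip_level  (8B, 8-aligned)
64..68  layer  (4B, 4-aligned)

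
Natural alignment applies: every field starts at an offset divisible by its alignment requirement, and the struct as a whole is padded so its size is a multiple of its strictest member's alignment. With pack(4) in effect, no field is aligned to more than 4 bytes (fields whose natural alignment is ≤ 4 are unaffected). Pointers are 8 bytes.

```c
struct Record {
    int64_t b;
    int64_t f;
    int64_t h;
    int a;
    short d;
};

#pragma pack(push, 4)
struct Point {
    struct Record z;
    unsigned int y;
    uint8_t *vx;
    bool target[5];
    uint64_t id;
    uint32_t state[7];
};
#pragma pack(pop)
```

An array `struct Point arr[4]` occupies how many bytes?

Record: b at 0 (size 8, align 8) → ends 8; f at 8 (size 8, align 8) → ends 16; h at 16 (size 8, align 8) → ends 24; a at 24 (size 4, align 4) → ends 28; d at 28 (size 2, align 2) → ends 30; tail pad 2 to reach multiple of 8; total 32 bytes, alignment 8
z at 0 (size 32, align 4) → ends 32
y at 32 (size 4, align 4) → ends 36
vx at 36 (size 8, align 4) → ends 44
target at 44 (size 5, align 1) → ends 49
pad 3 to align 4 for id
id at 52 (size 8, align 4) → ends 60
state at 60 (size 28, align 4) → ends 88
total 88 bytes, alignment 4
array of 4: 4 × 88 = 352

352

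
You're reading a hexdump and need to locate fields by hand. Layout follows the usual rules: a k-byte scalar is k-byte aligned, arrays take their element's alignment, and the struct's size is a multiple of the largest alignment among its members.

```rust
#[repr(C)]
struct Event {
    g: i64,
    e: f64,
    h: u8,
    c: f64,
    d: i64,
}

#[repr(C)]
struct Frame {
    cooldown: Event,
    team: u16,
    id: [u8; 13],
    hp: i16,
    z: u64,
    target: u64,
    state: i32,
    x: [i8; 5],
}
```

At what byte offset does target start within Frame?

72

Event: g at 0 (size 8, align 8) → ends 8; e at 8 (size 8, align 8) → ends 16; h at 16 (size 1, align 1) → ends 17; pad 7 to align 8 for c; c at 24 (size 8, align 8) → ends 32; d at 32 (size 8, align 8) → ends 40; total 40 bytes, alignment 8
cooldown at 0 (size 40, align 8) → ends 40
team at 40 (size 2, align 2) → ends 42
id at 42 (size 13, align 1) → ends 55
pad 1 to align 2 for hp
hp at 56 (size 2, align 2) → ends 58
pad 6 to align 8 for z
z at 64 (size 8, align 8) → ends 72
target at 72 (size 8, align 8) → ends 80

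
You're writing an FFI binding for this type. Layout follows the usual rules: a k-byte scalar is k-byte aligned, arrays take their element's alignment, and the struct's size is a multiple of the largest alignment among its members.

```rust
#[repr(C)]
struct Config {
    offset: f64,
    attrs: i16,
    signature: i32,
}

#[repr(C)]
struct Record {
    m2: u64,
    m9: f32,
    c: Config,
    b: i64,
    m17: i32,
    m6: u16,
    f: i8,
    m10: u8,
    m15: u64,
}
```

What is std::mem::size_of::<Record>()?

Config: @0: offset [8B, align 8] → 8; @8: attrs [2B, align 2] → 10; +2 pad (align 4); @12: signature [4B, align 4] → 16; size 16, align 8
@0: m2 [8B, align 8] → 8
@8: m9 [4B, align 4] → 12
+4 pad (align 8)
@16: c [16B, align 8] → 32
@32: b [8B, align 8] → 40
@40: m17 [4B, align 4] → 44
@44: m6 [2B, align 2] → 46
@46: f [1B, align 1] → 47
@47: m10 [1B, align 1] → 48
@48: m15 [8B, align 8] → 56
size 56, align 8

56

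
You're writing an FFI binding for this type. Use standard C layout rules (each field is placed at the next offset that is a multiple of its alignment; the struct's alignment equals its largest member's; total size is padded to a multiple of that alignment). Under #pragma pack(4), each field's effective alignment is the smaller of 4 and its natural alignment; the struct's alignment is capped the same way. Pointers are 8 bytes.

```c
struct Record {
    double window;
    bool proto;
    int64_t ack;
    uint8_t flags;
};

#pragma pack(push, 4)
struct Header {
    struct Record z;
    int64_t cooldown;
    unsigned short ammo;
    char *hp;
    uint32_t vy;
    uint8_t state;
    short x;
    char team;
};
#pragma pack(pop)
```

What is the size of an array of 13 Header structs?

832

Record: window at 0 (size 8, align 8) → ends 8; proto at 8 (size 1, align 1) → ends 9; pad 7 to align 8 for ack; ack at 16 (size 8, align 8) → ends 24; flags at 24 (size 1, align 1) → ends 25; tail pad 7 to reach multiple of 8; total 32 bytes, alignment 8
z at 0 (size 32, align 4) → ends 32
cooldown at 32 (size 8, align 4) → ends 40
ammo at 40 (size 2, align 2) → ends 42
pad 2 to align 4 for hp
hp at 44 (size 8, align 4) → ends 52
vy at 52 (size 4, align 4) → ends 56
state at 56 (size 1, align 1) → ends 57
pad 1 to align 2 for x
x at 58 (size 2, align 2) → ends 60
team at 60 (size 1, align 1) → ends 61
tail pad 3 to reach multiple of 4
total 64 bytes, alignment 4
array of 13: 13 × 64 = 832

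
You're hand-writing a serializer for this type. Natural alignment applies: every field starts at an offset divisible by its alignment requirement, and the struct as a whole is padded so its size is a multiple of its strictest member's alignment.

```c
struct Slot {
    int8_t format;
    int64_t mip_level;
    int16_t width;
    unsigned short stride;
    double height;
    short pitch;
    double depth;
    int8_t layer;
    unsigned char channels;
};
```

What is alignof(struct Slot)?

member alignments: format=1, mip_level=8, width=2, stride=2, height=8, pitch=2, depth=8, layer=1, channels=1
max = 8

8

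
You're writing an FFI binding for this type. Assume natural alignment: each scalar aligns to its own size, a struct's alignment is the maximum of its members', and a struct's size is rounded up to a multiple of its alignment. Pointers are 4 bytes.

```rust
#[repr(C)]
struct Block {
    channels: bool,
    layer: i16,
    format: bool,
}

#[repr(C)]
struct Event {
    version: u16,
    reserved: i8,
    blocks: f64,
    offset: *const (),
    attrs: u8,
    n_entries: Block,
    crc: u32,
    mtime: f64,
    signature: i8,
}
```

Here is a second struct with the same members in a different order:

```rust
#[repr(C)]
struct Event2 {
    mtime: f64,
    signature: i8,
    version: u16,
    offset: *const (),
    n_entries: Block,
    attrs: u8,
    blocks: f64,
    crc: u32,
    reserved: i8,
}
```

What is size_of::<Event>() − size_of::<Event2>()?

Block: @0: channels [1B, align 1] → 1; +1 pad (align 2); @2: layer [2B, align 2] → 4; @4: format [1B, align 1] → 5; +1 tail pad (align 2); size 6, align 2
@0: version [2B, align 2] → 2
@2: reserved [1B, align 1] → 3
+5 pad (align 8)
@8: blocks [8B, align 8] → 16
@16: offset [4B, align 4] → 20
@20: attrs [1B, align 1] → 21
+1 pad (align 2)
@22: n_entries [6B, align 2] → 28
@28: crc [4B, align 4] → 32
@32: mtime [8B, align 8] → 40
@40: signature [1B, align 1] → 41
+7 tail pad (align 8)
size 48, align 8
— Event2 —
@0: mtime [8B, align 8] → 8
@8: signature [1B, align 1] → 9
+1 pad (align 2)
@10: version [2B, align 2] → 12
@12: offset [4B, align 4] → 16
@16: n_entries [6B, align 2] → 22
@22: attrs [1B, align 1] → 23
+1 pad (align 8)
@24: blocks [8B, align 8] → 32
@32: crc [4B, align 4] → 36
@36: reserved [1B, align 1] → 37
+3 tail pad (align 8)
size 40, align 8
48 − 40 = 8

8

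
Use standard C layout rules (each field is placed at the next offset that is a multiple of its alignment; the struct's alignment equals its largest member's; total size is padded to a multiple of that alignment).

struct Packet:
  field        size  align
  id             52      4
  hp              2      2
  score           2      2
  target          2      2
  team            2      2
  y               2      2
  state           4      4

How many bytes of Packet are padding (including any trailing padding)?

2

id at 0 (size 52, align 4) → ends 52
hp at 52 (size 2, align 2) → ends 54
score at 54 (size 2, align 2) → ends 56
target at 56 (size 2, align 2) → ends 58
team at 58 (size 2, align 2) → ends 60
y at 60 (size 2, align 2) → ends 62
pad 2 to align 4 for state
state at 64 (size 4, align 4) → ends 68
total 68 bytes, alignment 4
data bytes 66, size 68 → padding 2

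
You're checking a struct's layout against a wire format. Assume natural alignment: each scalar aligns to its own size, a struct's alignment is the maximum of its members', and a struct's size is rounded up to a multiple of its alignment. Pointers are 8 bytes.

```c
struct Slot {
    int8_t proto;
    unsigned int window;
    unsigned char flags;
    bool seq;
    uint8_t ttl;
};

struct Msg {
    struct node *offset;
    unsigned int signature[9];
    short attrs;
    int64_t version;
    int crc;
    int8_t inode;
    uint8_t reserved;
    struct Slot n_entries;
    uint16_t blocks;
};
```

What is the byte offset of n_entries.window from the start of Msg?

Slot: @0: proto [1B, align 1] → 1; +3 pad (align 4); @4: window [4B, align 4] → 8; @8: flags [1B, align 1] → 9; @9: seq [1B, align 1] → 10; @10: ttl [1B, align 1] → 11; +1 tail pad (align 4); size 12, align 4
@0: offset [8B, align 8] → 8
@8: signature [36B, align 4] → 44
@44: attrs [2B, align 2] → 46
+2 pad (align 8)
@48: version [8B, align 8] → 56
@56: crc [4B, align 4] → 60
@60: inode [1B, align 1] → 61
@61: reserved [1B, align 1] → 62
+2 pad (align 4)
@64: n_entries [12B, align 4] → 76
within Slot: window at 4
64 + 4 = 68

68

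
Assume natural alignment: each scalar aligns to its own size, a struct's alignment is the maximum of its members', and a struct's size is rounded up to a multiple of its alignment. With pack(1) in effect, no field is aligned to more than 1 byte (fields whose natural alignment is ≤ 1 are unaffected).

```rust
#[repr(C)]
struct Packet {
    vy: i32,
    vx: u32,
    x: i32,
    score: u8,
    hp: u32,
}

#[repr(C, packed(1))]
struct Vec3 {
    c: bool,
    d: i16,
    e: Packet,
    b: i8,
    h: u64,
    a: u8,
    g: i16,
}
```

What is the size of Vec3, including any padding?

35

Packet: 0..4  vy  (4B, 4-aligned); 4..8  vx  (4B, 4-aligned); 8..12  x  (4B, 4-aligned); 12..13  score  (1B, 1-aligned); 13..16  -- padding (3B); 16..20  hp  (4B, 4-aligned); sizeof = 20, alignof = 4
0..1  c  (1B, 1-aligned)
1..3  d  (2B, 1-aligned)
3..23  e  (20B, 1-aligned)
23..24  b  (1B, 1-aligned)
24..32  h  (8B, 1-aligned)
32..33  a  (1B, 1-aligned)
33..35  g  (2B, 1-aligned)
sizeof = 35, alignof = 1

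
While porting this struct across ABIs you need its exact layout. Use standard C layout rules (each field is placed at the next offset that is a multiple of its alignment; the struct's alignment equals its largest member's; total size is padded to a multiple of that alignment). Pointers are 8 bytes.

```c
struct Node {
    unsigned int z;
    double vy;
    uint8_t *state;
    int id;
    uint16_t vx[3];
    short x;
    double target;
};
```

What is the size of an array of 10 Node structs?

@0: z [4B, align 4] → 4
+4 pad (align 8)
@8: vy [8B, align 8] → 16
@16: state [8B, align 8] → 24
@24: id [4B, align 4] → 28
@28: vx [6B, align 2] → 34
@34: x [2B, align 2] → 36
+4 pad (align 8)
@40: target [8B, align 8] → 48
size 48, align 8
array of 10: 10 × 48 = 480

480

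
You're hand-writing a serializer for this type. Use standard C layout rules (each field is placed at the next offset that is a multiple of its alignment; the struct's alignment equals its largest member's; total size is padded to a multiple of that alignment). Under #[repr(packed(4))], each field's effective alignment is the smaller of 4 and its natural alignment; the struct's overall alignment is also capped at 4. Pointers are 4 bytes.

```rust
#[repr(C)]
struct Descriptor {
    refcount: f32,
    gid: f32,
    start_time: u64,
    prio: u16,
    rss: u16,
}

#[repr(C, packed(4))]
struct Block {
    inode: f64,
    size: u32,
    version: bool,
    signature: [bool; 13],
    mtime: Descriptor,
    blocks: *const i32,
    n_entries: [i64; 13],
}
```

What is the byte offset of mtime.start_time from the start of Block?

Descriptor: 0..4  refcount  (4B, 4-aligned); 4..8  gid  (4B, 4-aligned); 8..16  start_time  (8B, 8-aligned); 16..18  prio  (2B, 2-aligned); 18..20  rss  (2B, 2-aligned); 20..24  -- tail padding (4B); sizeof = 24, alignof = 8
0..8  inode  (8B, 4-aligned)
8..12  size  (4B, 4-aligned)
12..13  version  (1B, 1-aligned)
13..26  signature  (13B, 1-aligned)
26..28  -- padding (2B)
28..52  mtime  (24B, 4-aligned)
within Descriptor: start_time at 8
28 + 8 = 36

36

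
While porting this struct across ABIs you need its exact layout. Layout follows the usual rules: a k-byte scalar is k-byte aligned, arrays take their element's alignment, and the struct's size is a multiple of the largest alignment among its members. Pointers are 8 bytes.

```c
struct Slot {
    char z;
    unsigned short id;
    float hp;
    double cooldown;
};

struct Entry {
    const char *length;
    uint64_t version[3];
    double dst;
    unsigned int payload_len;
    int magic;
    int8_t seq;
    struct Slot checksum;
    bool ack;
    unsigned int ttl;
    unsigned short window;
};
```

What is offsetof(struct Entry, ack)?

Slot: @0: z [1B, align 1] → 1; +1 pad (align 2); @2: id [2B, align 2] → 4; @4: hp [4B, align 4] → 8; @8: cooldown [8B, align 8] → 16; size 16, align 8
@0: length [8B, align 8] → 8
@8: version [24B, align 8] → 32
@32: dst [8B, align 8] → 40
@40: payload_len [4B, align 4] → 44
@44: magic [4B, align 4] → 48
@48: seq [1B, align 1] → 49
+7 pad (align 8)
@56: checksum [16B, align 8] → 72
@72: ack [1B, align 1] → 73

72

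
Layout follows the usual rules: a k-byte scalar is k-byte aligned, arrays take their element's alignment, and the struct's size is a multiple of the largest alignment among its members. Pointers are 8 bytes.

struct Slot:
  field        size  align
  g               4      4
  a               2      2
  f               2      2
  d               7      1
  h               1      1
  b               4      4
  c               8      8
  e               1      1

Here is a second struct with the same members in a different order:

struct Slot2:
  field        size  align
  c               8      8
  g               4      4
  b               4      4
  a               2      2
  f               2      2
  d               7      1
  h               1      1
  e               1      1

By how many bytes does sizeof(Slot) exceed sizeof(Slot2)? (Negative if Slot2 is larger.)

@0: g [4B, align 4] → 4
@4: a [2B, align 2] → 6
@6: f [2B, align 2] → 8
@8: d [7B, align 1] → 15
@15: h [1B, align 1] → 16
@16: b [4B, align 4] → 20
+4 pad (align 8)
@24: c [8B, align 8] → 32
@32: e [1B, align 1] → 33
+7 tail pad (align 8)
size 40, align 8
— Slot2 —
@0: c [8B, align 8] → 8
@8: g [4B, align 4] → 12
@12: b [4B, align 4] → 16
@16: a [2B, align 2] → 18
@18: f [2B, align 2] → 20
@20: d [7B, align 1] → 27
@27: h [1B, align 1] → 28
@28: e [1B, align 1] → 29
+3 tail pad (align 8)
size 32, align 8
40 − 32 = 8

8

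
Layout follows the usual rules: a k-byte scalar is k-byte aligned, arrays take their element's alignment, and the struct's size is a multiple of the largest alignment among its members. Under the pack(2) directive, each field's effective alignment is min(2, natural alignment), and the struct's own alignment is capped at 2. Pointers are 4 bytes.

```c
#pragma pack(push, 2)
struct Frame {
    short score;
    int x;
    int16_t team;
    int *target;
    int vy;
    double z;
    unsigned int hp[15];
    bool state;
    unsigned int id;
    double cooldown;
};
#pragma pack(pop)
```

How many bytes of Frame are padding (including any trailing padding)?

0..2  score  (2B, 2-aligned)
2..6  x  (4B, 2-aligned)
6..8  team  (2B, 2-aligned)
8..12  target  (4B, 2-aligned)
12..16  vy  (4B, 2-aligned)
16..24  z  (8B, 2-aligned)
24..84  hp  (60B, 2-aligned)
84..85  state  (1B, 1-aligned)
85..86  -- padding (1B)
86..90  id  (4B, 2-aligned)
90..98  cooldown  (8B, 2-aligned)
sizeof = 98, alignof = 2
data bytes 97, size 98 → padding 1

1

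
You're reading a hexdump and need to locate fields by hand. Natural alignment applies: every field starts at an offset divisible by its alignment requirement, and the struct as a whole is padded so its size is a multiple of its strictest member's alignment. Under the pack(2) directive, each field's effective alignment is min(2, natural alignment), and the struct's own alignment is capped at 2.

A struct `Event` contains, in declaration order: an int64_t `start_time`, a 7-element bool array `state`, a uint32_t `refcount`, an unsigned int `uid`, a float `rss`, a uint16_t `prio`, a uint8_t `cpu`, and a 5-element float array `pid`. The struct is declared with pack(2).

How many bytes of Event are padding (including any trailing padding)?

0..8  start_time  (8B, 2-aligned)
8..15  state  (7B, 1-aligned)
15..16  -- padding (1B)
16..20  refcount  (4B, 2-aligned)
20..24  uid  (4B, 2-aligned)
24..28  rss  (4B, 2-aligned)
28..30  prio  (2B, 2-aligned)
30..31  cpu  (1B, 1-aligned)
31..32  -- padding (1B)
32..52  pid  (20B, 2-aligned)
sizeof = 52, alignof = 2
data bytes 50, size 52 → padding 2

2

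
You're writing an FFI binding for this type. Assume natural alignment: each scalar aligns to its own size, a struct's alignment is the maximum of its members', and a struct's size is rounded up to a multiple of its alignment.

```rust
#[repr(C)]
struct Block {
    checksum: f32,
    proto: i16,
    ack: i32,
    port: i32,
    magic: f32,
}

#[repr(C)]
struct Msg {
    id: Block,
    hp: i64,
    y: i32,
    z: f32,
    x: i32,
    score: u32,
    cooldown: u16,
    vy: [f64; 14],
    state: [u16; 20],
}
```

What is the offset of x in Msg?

Block: 0..4  checksum  (4B, 4-aligned); 4..6  proto  (2B, 2-aligned); 6..8  -- padding (2B); 8..12  ack  (4B, 4-aligned); 12..16  port  (4B, 4-aligned); 16..20  magic  (4B, 4-aligned); sizeof = 20, alignof = 4
0..20  id  (20B, 4-aligned)
20..24  -- padding (4B)
24..32  hp  (8B, 8-aligned)
32..36  y  (4B, 4-aligned)
36..40  z  (4B, 4-aligned)
40..44  x  (4B, 4-aligned)

40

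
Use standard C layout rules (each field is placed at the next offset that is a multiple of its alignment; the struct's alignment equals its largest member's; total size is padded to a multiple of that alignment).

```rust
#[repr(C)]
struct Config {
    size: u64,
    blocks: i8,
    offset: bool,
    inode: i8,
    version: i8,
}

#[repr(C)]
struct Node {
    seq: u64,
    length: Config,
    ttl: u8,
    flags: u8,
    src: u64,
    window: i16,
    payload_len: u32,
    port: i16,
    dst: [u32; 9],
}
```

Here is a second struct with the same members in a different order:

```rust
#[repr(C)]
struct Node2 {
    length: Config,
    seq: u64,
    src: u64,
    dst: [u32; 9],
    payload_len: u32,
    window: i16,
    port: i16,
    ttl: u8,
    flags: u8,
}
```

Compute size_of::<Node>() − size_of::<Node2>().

Config: size at 0 (size 8, align 8) → ends 8; blocks at 8 (size 1, align 1) → ends 9; offset at 9 (size 1, align 1) → ends 10; inode at 10 (size 1, align 1) → ends 11; version at 11 (size 1, align 1) → ends 12; tail pad 4 to reach multiple of 8; total 16 bytes, alignment 8
seq at 0 (size 8, align 8) → ends 8
length at 8 (size 16, align 8) → ends 24
ttl at 24 (size 1, align 1) → ends 25
flags at 25 (size 1, align 1) → ends 26
pad 6 to align 8 for src
src at 32 (size 8, align 8) → ends 40
window at 40 (size 2, align 2) → ends 42
pad 2 to align 4 for payload_len
payload_len at 44 (size 4, align 4) → ends 48
port at 48 (size 2, align 2) → ends 50
pad 2 to align 4 for dst
dst at 52 (size 36, align 4) → ends 88
total 88 bytes, alignment 8
— Node2 —
length at 0 (size 16, align 8) → ends 16
seq at 16 (size 8, align 8) → ends 24
src at 24 (size 8, align 8) → ends 32
dst at 32 (size 36, align 4) → ends 68
payload_len at 68 (size 4, align 4) → ends 72
window at 72 (size 2, align 2) → ends 74
port at 74 (size 2, align 2) → ends 76
ttl at 76 (size 1, align 1) → ends 77
flags at 77 (size 1, align 1) → ends 78
tail pad 2 to reach multiple of 8
total 80 bytes, alignment 8
88 − 80 = 8

8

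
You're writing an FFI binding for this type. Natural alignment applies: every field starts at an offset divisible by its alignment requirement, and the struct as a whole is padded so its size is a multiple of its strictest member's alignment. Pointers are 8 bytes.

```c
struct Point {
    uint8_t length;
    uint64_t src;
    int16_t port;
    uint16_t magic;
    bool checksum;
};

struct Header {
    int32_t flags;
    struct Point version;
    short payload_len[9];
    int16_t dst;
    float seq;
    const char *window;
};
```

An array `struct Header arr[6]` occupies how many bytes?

Point: 0..1  length  (1B, 1-aligned); 1..8  -- padding (7B); 8..16  src  (8B, 8-aligned); 16..18  port  (2B, 2-aligned); 18..20  magic  (2B, 2-aligned); 20..21  checksum  (1B, 1-aligned); 21..24  -- tail padding (3B); sizeof = 24, alignof = 8
0..4  flags  (4B, 4-aligned)
4..8  -- padding (4B)
8..32  version  (24B, 8-aligned)
32..50  payload_len  (18B, 2-aligned)
50..52  dst  (2B, 2-aligned)
52..56  seq  (4B, 4-aligned)
56..64  window  (8B, 8-aligned)
sizeof = 64, alignof = 8
array of 6: 6 × 64 = 384

384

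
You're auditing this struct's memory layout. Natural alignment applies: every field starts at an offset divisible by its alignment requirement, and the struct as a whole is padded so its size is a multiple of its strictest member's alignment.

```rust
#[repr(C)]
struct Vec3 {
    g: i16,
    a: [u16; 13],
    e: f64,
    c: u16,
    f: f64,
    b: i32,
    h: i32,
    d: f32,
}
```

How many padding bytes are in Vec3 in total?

@0: g [2B, align 2] → 2
@2: a [26B, align 2] → 28
+4 pad (align 8)
@32: e [8B, align 8] → 40
@40: c [2B, align 2] → 42
+6 pad (align 8)
@48: f [8B, align 8] → 56
@56: b [4B, align 4] → 60
@60: h [4B, align 4] → 64
@64: d [4B, align 4] → 68
+4 tail pad (align 8)
size 72, align 8
data bytes 58, size 72 → padding 14

14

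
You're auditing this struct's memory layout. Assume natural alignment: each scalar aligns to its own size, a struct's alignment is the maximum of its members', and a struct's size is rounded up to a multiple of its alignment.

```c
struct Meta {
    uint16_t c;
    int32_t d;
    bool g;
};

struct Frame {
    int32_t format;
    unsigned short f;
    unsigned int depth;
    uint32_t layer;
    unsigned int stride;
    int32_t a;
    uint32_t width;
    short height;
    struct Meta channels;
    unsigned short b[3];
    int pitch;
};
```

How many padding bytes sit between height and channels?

2

Meta: c at 0 (size 2, align 2) → ends 2; pad 2 to align 4 for d; d at 4 (size 4, align 4) → ends 8; g at 8 (size 1, align 1) → ends 9; tail pad 3 to reach multiple of 4; total 12 bytes, alignment 4
format at 0 (size 4, align 4) → ends 4
f at 4 (size 2, align 2) → ends 6
pad 2 to align 4 for depth
depth at 8 (size 4, align 4) → ends 12
layer at 12 (size 4, align 4) → ends 16
stride at 16 (size 4, align 4) → ends 20
a at 20 (size 4, align 4) → ends 24
width at 24 (size 4, align 4) → ends 28
height at 28 (size 2, align 2) → ends 30
pad 2 to align 4 for channels
channels at 32 (size 12, align 4) → ends 44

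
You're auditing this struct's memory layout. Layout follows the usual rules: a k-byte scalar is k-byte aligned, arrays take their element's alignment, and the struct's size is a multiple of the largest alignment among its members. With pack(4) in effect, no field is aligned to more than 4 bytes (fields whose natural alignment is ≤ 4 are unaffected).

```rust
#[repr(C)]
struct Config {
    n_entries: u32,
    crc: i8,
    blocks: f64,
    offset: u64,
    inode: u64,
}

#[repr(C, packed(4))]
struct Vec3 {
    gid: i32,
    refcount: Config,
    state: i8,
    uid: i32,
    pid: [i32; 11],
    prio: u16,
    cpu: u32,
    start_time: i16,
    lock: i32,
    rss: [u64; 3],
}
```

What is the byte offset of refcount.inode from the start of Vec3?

Config: n_entries at 0 (size 4, align 4) → ends 4; crc at 4 (size 1, align 1) → ends 5; pad 3 to align 8 for blocks; blocks at 8 (size 8, align 8) → ends 16; offset at 16 (size 8, align 8) → ends 24; inode at 24 (size 8, align 8) → ends 32; total 32 bytes, alignment 8
gid at 0 (size 4, align 4) → ends 4
refcount at 4 (size 32, align 4) → ends 36
within Config: inode at 24
4 + 24 = 28

28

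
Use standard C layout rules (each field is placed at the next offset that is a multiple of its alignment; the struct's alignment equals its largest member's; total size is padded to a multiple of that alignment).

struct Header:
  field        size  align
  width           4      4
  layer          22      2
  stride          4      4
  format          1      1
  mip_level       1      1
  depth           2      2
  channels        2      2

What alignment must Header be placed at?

member alignments: width=4, layer=2, stride=4, format=1, mip_level=1, depth=2, channels=2
max = 4

4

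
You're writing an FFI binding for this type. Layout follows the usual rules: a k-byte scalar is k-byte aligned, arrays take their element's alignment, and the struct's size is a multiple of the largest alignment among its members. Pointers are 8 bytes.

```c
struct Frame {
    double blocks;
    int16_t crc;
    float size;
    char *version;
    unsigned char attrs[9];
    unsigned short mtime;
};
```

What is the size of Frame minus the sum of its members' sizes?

7

0..8  blocks  (8B, 8-aligned)
8..10  crc  (2B, 2-aligned)
10..12  -- padding (2B)
12..16  size  (4B, 4-aligned)
16..24  version  (8B, 8-aligned)
24..33  attrs  (9B, 1-aligned)
33..34  -- padding (1B)
34..36  mtime  (2B, 2-aligned)
36..40  -- tail padding (4B)
sizeof = 40, alignof = 8
data bytes 33, size 40 → padding 7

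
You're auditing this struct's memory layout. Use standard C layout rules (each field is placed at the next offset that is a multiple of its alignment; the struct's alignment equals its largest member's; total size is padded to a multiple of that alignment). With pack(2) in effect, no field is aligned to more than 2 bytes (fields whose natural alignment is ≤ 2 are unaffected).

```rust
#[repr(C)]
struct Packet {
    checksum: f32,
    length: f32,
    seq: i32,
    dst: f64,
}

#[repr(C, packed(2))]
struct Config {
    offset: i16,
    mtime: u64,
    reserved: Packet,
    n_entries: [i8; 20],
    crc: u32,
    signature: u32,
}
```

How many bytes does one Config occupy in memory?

62

Packet: @0: checksum [4B, align 4] → 4; @4: length [4B, align 4] → 8; @8: seq [4B, align 4] → 12; +4 pad (align 8); @16: dst [8B, align 8] → 24; size 24, align 8
@0: offset [2B, align 2] → 2
@2: mtime [8B, align 2] → 10
@10: reserved [24B, align 2] → 34
@34: n_entries [20B, align 1] → 54
@54: crc [4B, align 2] → 58
@58: signature [4B, align 2] → 62
size 62, align 2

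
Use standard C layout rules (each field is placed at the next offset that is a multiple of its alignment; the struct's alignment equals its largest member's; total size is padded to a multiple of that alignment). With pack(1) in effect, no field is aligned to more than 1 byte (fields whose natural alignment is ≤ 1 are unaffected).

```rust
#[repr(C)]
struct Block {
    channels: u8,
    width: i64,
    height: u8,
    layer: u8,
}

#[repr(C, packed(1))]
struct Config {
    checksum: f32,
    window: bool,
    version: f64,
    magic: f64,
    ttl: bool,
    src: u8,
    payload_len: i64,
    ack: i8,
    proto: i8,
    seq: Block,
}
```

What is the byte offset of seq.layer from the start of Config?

Block: @0: channels [1B, align 1] → 1; +7 pad (align 8); @8: width [8B, align 8] → 16; @16: height [1B, align 1] → 17; @17: layer [1B, align 1] → 18; +6 tail pad (align 8); size 24, align 8
@0: checksum [4B, align 1] → 4
@4: window [1B, align 1] → 5
@5: version [8B, align 1] → 13
@13: magic [8B, align 1] → 21
@21: ttl [1B, align 1] → 22
@22: src [1B, align 1] → 23
@23: payload_len [8B, align 1] → 31
@31: ack [1B, align 1] → 32
@32: proto [1B, align 1] → 33
@33: seq [24B, align 1] → 57
within Block: layer at 17
33 + 17 = 50

50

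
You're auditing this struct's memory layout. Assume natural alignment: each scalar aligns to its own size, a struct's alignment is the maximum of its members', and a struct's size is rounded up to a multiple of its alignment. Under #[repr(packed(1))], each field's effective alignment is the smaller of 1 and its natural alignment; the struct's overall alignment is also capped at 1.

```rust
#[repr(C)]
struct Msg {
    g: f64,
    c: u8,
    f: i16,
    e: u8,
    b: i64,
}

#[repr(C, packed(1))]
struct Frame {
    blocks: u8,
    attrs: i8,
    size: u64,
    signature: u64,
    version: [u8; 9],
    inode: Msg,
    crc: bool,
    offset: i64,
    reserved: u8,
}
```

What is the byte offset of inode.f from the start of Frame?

Msg: 0..8  g  (8B, 8-aligned); 8..9  c  (1B, 1-aligned); 9..10  -- padding (1B); 10..12  f  (2B, 2-aligned); 12..13  e  (1B, 1-aligned); 13..16  -- padding (3B); 16..24  b  (8B, 8-aligned); sizeof = 24, alignof = 8
0..1  blocks  (1B, 1-aligned)
1..2  attrs  (1B, 1-aligned)
2..10  size  (8B, 1-aligned)
10..18  signature  (8B, 1-aligned)
18..27  version  (9B, 1-aligned)
27..51  inode  (24B, 1-aligned)
within Msg: f at 10
27 + 10 = 37

37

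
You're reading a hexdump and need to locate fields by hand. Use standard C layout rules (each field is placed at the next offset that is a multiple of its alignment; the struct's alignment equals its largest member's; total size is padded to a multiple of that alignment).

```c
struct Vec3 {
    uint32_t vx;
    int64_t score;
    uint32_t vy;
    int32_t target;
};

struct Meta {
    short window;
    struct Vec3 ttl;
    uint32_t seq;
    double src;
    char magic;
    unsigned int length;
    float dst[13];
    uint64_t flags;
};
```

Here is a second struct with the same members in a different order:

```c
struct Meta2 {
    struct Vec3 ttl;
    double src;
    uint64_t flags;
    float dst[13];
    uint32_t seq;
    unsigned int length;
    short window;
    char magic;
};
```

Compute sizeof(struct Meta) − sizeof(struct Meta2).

Vec3: @0: vx [4B, align 4] → 4; +4 pad (align 8); @8: score [8B, align 8] → 16; @16: vy [4B, align 4] → 20; @20: target [4B, align 4] → 24; size 24, align 8
@0: window [2B, align 2] → 2
+6 pad (align 8)
@8: ttl [24B, align 8] → 32
@32: seq [4B, align 4] → 36
+4 pad (align 8)
@40: src [8B, align 8] → 48
@48: magic [1B, align 1] → 49
+3 pad (align 4)
@52: length [4B, align 4] → 56
@56: dst [52B, align 4] → 108
+4 pad (align 8)
@112: flags [8B, align 8] → 120
size 120, align 8
— Meta2 —
@0: ttl [24B, align 8] → 24
@24: src [8B, align 8] → 32
@32: flags [8B, align 8] → 40
@40: dst [52B, align 4] → 92
@92: seq [4B, align 4] → 96
@96: length [4B, align 4] → 100
@100: window [2B, align 2] → 102
@102: magic [1B, align 1] → 103
+1 tail pad (align 8)
size 104, align 8
120 − 104 = 16

16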